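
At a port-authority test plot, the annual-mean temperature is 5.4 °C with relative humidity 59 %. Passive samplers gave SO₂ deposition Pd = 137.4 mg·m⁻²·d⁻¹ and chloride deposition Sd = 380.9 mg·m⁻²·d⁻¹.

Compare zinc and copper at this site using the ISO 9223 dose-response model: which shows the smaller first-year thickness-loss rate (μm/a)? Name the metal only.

copper

zinc: f(T) = +0.038·(T−10) [T≤10 °C] = -0.1748
  SO₂ term: 0.0129·137.4^0.44·exp(0.046·59-0.1748) = 1.426
  Cl⁻ term: 0.0175·380.9^0.57·exp(0.008·59+0.085·5.4) = 1.313
  r_corr = 1.426 + 1.313 = 2.739 μm/a
copper: T≤10 °C ⇒ hinge +0.126·(5.4−10) = -0.5796
  Pd branch = 0.0053·Pd^0.26·e^(0.059·RH+f) = 0.3469 μm/a
  Sd branch = 0.01025·Sd^0.27·e^(0.036·RH+0.049·T) = 0.5558 μm/a
  sum: 0.3469 + 0.5558 → r_corr = 0.9027 μm/a
Ordering by μm/a: zinc (2.74) > copper (0.903)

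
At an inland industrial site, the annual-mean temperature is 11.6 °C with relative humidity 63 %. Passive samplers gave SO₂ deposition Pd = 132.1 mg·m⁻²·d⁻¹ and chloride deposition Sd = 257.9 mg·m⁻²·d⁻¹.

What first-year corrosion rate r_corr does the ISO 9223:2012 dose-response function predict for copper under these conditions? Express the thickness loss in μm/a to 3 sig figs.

copper: f(T) = -0.080·(T−10) [T>10 °C] = -0.1280
  sulphur-dioxide contribution → 0.683 μm/a
  chloride contribution → 0.7828 μm/a
  ⇒ r_corr(copper) = 1.466 μm/a

r_corr = 1.47 μm/a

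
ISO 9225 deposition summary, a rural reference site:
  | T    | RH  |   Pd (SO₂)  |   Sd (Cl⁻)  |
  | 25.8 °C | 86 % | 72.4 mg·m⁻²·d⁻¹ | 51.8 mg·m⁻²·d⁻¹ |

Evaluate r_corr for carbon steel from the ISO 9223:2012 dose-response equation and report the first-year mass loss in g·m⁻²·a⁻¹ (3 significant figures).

r_corr = 750 g·m⁻²·a⁻¹

carbon steel: T>10 °C ⇒ hinge -0.054·(25.8−10) = -0.8532
  Pd branch = 1.77·Pd^0.52·e^(0.02·RH+f) = 39.04 μm/a
  Sd branch = 0.102·Sd^0.62·e^(0.033·RH+0.04·T) = 56.52 μm/a
  sum: 39.04 + 56.52 → r_corr = 95.56 μm/a
Convert to mass loss: 95.56 μm/a × 7.85 g/cm³ = 750.1 g·m⁻²·a⁻¹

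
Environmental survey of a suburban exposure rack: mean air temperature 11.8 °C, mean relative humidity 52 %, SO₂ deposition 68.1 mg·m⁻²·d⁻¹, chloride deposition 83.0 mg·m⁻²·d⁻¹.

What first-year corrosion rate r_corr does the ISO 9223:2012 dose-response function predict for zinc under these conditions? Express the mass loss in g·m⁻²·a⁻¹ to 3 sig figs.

r_corr = 12.1 g·m⁻²·a⁻¹

zinc: f(T) = -0.071·(T−10) [T>10 °C] = -0.1278
  Pd branch = 0.0129·Pd^0.44·e^(0.046·RH+f) = 0.7953 μm/a
  Sd branch = 0.0175·Sd^0.57·e^(0.008·RH+0.085·T) = 0.8978 μm/a
  sum: 0.7953 + 0.8978 → r_corr = 1.693 μm/a
Convert to mass loss: 1.693 μm/a × 7.14 g/cm³ = 12.09 g·m⁻²·a⁻¹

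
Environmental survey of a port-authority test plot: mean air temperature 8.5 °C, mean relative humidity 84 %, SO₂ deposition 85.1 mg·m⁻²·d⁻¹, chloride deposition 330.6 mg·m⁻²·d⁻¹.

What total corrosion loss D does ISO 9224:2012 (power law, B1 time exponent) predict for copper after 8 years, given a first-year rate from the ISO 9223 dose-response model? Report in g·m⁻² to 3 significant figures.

D(8) = 126 g·m⁻²

copper: f(T) = +0.126·(T−10) [T≤10 °C] = -0.1890
  Pd branch = 0.0053·Pd^0.26·e^(0.059·RH+f) = 1.979 μm/a
  Cl⁻ term: 0.01025·330.6^0.27·exp(0.036·84+0.049·8.5) = 1.532
  sum: 1.979 + 1.532 → r_corr = 3.51 μm/a
Long-term exponent b (ISO 9224 Table 2, B1) = 0.667
  D(8) = 3.51 × 8^0.667 = 3.51 × 4.003 = 14.05 μm
  Mass loss = 14.05 μm × 8.96 g/cm³ = 125.9 g·m⁻²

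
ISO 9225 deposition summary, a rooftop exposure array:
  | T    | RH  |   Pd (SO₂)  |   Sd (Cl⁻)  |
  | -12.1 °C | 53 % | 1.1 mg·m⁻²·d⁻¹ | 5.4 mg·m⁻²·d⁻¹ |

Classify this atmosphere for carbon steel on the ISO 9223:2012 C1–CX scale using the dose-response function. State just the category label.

carbon steel: T≤10 °C ⇒ hinge +0.150·(-12.1−10) = -3.3150
  SO₂ term: 1.77·1.1^0.52·exp(0.02·53-3.3150) = 0.1951
  Sd branch = 0.102·Sd^0.62·e^(0.033·RH+0.04·T) = 1.028 μm/a
  sum: 0.1951 + 1.028 → r_corr = 1.223 μm/a
ISO 9223 Table 2 (carbon steel): 0 < 1.22 ≤ 1.3 μm/a ⇒ C1

C1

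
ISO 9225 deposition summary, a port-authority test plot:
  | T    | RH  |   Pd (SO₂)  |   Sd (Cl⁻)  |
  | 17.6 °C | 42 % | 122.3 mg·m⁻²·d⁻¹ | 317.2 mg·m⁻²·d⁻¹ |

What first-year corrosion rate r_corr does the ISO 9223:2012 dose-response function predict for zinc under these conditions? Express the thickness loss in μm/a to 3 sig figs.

zinc: f(T) = -0.071·(T−10) [T>10 °C] = -0.5396
  sulphur-dioxide contribution → 0.4303 μm/a
  chloride contribution → 2.914 μm/a
  total first-year rate 3.344 μm/a

r_corr = 3.34 μm/a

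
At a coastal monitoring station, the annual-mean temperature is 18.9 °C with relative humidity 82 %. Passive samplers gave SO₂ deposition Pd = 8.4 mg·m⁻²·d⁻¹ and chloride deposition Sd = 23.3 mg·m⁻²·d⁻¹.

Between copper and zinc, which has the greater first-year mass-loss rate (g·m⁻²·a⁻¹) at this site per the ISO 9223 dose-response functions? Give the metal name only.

copper: f(T) = -0.080·(T−10) [T>10 °C] = -0.7120
  Pd branch = 0.0053·Pd^0.26·e^(0.059·RH+f) = 0.5708 μm/a
  Cl⁻ term: 0.01025·23.3^0.27·exp(0.036·82+0.049·18.9) = 1.159
  r_corr = 0.5708 + 1.159 = 1.73 μm/a
  mass loss = 1.73 μm/a × 8.96 g/cm³ = 15.5 g·m⁻²·a⁻¹
zinc: temperature factor f = -0.071·(8.9) = -0.6319
  Pd branch = 0.0129·Pd^0.44·e^(0.046·RH+f) = 0.7603 μm/a
  Sd branch = 0.0175·Sd^0.57·e^(0.008·RH+0.085·T) = 1.012 μm/a
  r_corr = 0.7603 + 1.012 = 1.772 μm/a
  mass loss = 1.772 μm/a × 7.14 g/cm³ = 12.65 g·m⁻²·a⁻¹
Ordering by g·m⁻²·a⁻¹: copper (15.5) > zinc (12.7)

copper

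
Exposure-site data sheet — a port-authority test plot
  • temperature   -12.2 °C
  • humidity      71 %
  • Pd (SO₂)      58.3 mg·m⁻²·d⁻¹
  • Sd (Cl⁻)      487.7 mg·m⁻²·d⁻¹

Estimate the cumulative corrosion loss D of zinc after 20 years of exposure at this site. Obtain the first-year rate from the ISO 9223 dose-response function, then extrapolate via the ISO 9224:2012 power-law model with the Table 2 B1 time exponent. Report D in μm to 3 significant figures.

zinc: T≤10 °C ⇒ hinge +0.038·(-12.2−10) = -0.8436
  sulphur-dioxide contribution → 0.87 μm/a
  chloride contribution → 0.3729 μm/a
  ⇒ r_corr(zinc) = 1.243 μm/a
Power-law: D(20) = r_corr · 20^0.813
  D(20) = 1.243 × 20^0.813 = 1.243 × 11.42 = 14.2 μm

D(20) = 14.2 μm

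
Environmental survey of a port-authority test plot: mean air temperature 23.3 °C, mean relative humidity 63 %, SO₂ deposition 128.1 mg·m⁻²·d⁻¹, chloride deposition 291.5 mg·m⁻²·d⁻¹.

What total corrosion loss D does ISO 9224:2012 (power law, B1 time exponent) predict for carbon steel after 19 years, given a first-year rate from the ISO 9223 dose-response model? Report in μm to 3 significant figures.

carbon steel: f(T) = -0.054·(T−10) [T>10 °C] = -0.7182
  sulphur-dioxide contribution → 37.95 μm/a
  chloride contribution → 69.88 μm/a
  ⇒ r_corr(carbon steel) = 107.8 μm/a
Power-law: D(19) = r_corr · 19^0.523
  D(19) = 107.8 × 19^0.523 = 107.8 × 4.664 = 502.9 μm

D(19) = 503 μm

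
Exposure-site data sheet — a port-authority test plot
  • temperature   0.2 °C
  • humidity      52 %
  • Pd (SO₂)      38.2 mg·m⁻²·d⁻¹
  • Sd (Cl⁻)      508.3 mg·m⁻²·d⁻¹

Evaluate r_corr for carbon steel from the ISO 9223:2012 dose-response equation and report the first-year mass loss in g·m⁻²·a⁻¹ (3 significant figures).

carbon steel: f(T) = +0.150·(T−10) [T≤10 °C] = -1.4700
  sulphur-dioxide contribution → 7.654 μm/a
  chloride contribution → 27.23 μm/a
  ⇒ r_corr(carbon steel) = 34.89 μm/a
Convert to mass loss: 34.89 μm/a × 7.85 g/cm³ = 273.9 g·m⁻²·a⁻¹

r_corr = 274 g·m⁻²·a⁻¹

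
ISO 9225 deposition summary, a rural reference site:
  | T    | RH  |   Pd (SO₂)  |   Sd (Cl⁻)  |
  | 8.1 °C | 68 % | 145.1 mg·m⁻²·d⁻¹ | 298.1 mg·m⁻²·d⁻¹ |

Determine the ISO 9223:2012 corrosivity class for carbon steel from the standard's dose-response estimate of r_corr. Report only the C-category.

C5

carbon steel: f(T) = +0.150·(T−10) [T≤10 °C] = -0.2850
  SO₂ term: 1.77·145.1^0.52·exp(0.02·68-0.2850) = 69.01
  Sd branch = 0.102·Sd^0.62·e^(0.033·RH+0.04·T) = 45.5 μm/a
  sum: 69.01 + 45.5 → r_corr = 114.5 μm/a
115 μm/a falls in (80, 200] for carbon steel → category C5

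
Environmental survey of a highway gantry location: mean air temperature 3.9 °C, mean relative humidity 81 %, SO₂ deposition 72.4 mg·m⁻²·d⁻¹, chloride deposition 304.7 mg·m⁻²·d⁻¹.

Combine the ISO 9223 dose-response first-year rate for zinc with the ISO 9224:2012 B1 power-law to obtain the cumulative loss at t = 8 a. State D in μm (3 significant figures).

zinc: T≤10 °C ⇒ hinge +0.038·(3.9−10) = -0.2318
  sulphur-dioxide contribution → 2.795 μm/a
  chloride contribution → 1.214 μm/a
  ⇒ r_corr(zinc) = 4.009 μm/a
ISO 9224: D(t) = r_corr · t^b with b = 0.813 (zinc, B1)
  D(8) = 4.009 × 8^0.813 = 4.009 × 5.423 = 21.74 μm

D(8) = 21.7 μm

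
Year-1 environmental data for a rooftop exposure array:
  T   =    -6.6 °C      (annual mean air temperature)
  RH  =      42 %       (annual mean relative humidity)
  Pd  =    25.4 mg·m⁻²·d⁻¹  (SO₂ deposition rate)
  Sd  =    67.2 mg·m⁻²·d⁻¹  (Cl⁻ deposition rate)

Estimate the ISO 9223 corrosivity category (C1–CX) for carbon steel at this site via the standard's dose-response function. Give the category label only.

carbon steel: f(T) = +0.150·(T−10) [T≤10 °C] = -2.4900
  SO₂ term: 1.77·25.4^0.52·exp(0.02·42-2.4900) = 1.828
  Cl⁻ term: 0.102·67.2^0.62·exp(0.033·42+0.04·-6.6) = 4.254
  sum: 1.828 + 4.254 → r_corr = 6.082 μm/a
6.08 μm/a falls in (1.3, 25] for carbon steel → category C2

C2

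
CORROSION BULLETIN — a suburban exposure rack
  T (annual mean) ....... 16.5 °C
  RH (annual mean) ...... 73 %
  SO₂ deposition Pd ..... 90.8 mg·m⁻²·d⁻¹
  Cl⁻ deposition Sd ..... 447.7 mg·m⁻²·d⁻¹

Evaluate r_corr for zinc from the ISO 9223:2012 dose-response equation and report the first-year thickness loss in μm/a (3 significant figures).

r_corr = 5.84 μm/a

zinc: temperature factor f = -0.071·(6.5) = -0.4615
  sulphur-dioxide contribution → 1.699 μm/a
  chloride contribution → 4.138 μm/a
  total first-year rate 5.837 μm/a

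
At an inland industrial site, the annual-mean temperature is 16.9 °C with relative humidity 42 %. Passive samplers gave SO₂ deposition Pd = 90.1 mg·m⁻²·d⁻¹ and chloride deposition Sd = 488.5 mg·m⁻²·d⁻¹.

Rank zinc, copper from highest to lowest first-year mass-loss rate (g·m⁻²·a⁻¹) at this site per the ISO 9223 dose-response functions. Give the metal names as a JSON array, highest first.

zinc: T>10 °C ⇒ hinge -0.071·(16.9−10) = -0.4899
  Pd branch = 0.0129·Pd^0.44·e^(0.046·RH+f) = 0.3953 μm/a
  Sd branch = 0.0175·Sd^0.57·e^(0.008·RH+0.085·T) = 3.511 μm/a
  r_corr = 0.3953 + 3.511 = 3.907 μm/a
  mass loss = 3.907 μm/a × 7.14 g/cm³ = 27.89 g·m⁻²·a⁻¹
copper: f(T) = -0.080·(T−10) [T>10 °C] = -0.5520
  Pd branch = 0.0053·Pd^0.26·e^(0.059·RH+f) = 0.1172 μm/a
  Cl⁻ term: 0.01025·488.5^0.27·exp(0.036·42+0.049·16.9) = 0.5663
  sum: 0.1172 + 0.5663 → r_corr = 0.6835 μm/a
  mass loss = 0.6835 μm/a × 8.96 g/cm³ = 6.124 g·m⁻²·a⁻¹
Ordering by g·m⁻²·a⁻¹: zinc (27.9) > copper (6.12)

["zinc", "copper"]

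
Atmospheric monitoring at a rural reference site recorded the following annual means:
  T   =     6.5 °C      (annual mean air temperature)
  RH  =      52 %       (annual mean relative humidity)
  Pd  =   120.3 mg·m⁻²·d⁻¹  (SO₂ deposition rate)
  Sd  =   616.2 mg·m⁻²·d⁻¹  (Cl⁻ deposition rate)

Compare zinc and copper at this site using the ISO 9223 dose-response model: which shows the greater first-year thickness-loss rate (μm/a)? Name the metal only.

zinc

zinc: f(T) = +0.038·(T−10) [T≤10 °C] = -0.1330
  SO₂ term: 0.0129·120.3^0.44·exp(0.046·52-0.1330) = 1.016
  Sd branch = 0.0175·Sd^0.57·e^(0.008·RH+0.085·T) = 1.794 μm/a
  sum: 1.016 + 1.794 → r_corr = 2.81 μm/a
copper: temperature factor f = +0.126·(-3.5) = -0.4410
  SO₂ term: 0.0053·120.3^0.26·exp(0.059·52-0.4410) = 0.2547
  Sd branch = 0.01025·Sd^0.27·e^(0.036·RH+0.049·T) = 0.5191 μm/a
  sum: 0.2547 + 0.5191 → r_corr = 0.7738 μm/a
Ordering by μm/a: zinc (2.81) > copper (0.774)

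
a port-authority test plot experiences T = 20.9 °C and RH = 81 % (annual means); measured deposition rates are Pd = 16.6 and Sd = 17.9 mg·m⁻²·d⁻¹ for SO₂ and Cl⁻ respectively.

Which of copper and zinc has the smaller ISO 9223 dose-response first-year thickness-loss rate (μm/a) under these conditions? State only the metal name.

copper: T>10 °C ⇒ hinge -0.080·(20.9−10) = -0.8720
  sulphur-dioxide contribution → 0.5474 μm/a
  chloride contribution → 1.149 μm/a
  total first-year rate 1.696 μm/a
zinc: f(T) = -0.071·(T−10) [T>10 °C] = -0.7739
  sulphur-dioxide contribution → 0.8502 μm/a
  chloride contribution → 1.024 μm/a
  total first-year rate 1.874 μm/a
Ordering by μm/a: zinc (1.87) > copper (1.7)

copper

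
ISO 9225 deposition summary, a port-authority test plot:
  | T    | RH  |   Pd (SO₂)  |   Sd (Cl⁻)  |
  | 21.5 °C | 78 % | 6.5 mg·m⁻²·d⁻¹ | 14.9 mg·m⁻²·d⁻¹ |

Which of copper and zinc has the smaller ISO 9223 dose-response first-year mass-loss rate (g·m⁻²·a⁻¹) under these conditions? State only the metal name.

copper: temperature factor f = -0.080·(11.5) = -0.9200
  SO₂ term: 0.0053·6.5^0.26·exp(0.059·78-0.9200) = 0.3425
  Cl⁻ term: 0.01025·14.9^0.27·exp(0.036·78+0.049·21.5) = 1.01
  sum: 0.3425 + 1.01 → r_corr = 1.353 μm/a
  mass loss = 1.353 μm/a × 8.96 g/cm³ = 12.12 g·m⁻²·a⁻¹
zinc: f(T) = -0.071·(T−10) [T>10 °C] = -0.8165
  Pd branch = 0.0129·Pd^0.44·e^(0.046·RH+f) = 0.4698 μm/a
  Cl⁻ term: 0.0175·14.9^0.57·exp(0.008·78+0.085·21.5) = 0.9472
  r_corr = 0.4698 + 0.9472 = 1.417 μm/a
  mass loss = 1.417 μm/a × 7.14 g/cm³ = 10.12 g·m⁻²·a⁻¹
Ordering by g·m⁻²·a⁻¹: copper (12.1) > zinc (10.1)

zinc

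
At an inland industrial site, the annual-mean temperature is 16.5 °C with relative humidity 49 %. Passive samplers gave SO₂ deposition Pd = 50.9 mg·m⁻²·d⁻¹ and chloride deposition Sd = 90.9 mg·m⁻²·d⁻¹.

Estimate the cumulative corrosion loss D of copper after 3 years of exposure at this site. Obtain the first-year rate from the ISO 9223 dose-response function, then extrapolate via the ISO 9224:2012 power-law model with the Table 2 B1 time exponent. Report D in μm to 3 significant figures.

D(3) = 1.27 μm

copper: temperature factor f = -0.080·(6.5) = -0.5200
  sulphur-dioxide contribution → 0.1577 μm/a
  chloride contribution → 0.4537 μm/a
  total first-year rate 0.6114 μm/a
Power-law: D(3) = r_corr · 3^0.667
  D(3) = 0.6114 × 3^0.667 = 0.6114 × 2.081 = 1.272 μm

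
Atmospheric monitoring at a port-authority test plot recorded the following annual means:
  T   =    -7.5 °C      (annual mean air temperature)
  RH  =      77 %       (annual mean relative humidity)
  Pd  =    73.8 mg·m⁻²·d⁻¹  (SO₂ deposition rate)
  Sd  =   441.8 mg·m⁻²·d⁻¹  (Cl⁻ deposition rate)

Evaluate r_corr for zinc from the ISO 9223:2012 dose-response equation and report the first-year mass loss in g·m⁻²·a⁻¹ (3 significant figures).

zinc: f(T) = +0.038·(T−10) [T≤10 °C] = -0.6650
  SO₂ term: 0.0129·73.8^0.44·exp(0.046·77-0.6650) = 1.521
  Cl⁻ term: 0.0175·441.8^0.57·exp(0.008·77+0.085·-7.5) = 0.5514
  r_corr = 1.521 + 0.5514 = 2.072 μm/a
Convert to mass loss: 2.072 μm/a × 7.14 g/cm³ = 14.79 g·m⁻²·a⁻¹

r_corr = 14.8 g·m⁻²·a⁻¹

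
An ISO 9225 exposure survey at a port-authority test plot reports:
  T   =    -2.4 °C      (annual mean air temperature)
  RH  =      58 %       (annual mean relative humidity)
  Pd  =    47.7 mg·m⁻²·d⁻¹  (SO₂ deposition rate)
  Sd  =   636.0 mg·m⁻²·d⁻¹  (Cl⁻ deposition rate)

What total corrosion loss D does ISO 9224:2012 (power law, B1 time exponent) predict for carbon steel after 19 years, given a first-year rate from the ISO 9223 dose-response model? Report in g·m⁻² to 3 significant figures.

carbon steel: temperature factor f = +0.150·(-12.4) = -1.8600
  sulphur-dioxide contribution → 6.558 μm/a
  chloride contribution → 34.38 μm/a
  ⇒ r_corr(carbon steel) = 40.94 μm/a
Power-law: D(19) = r_corr · 19^0.523
  D(19) = 40.94 × 19^0.523 = 40.94 × 4.664 = 190.9 μm
  Mass loss = 190.9 μm × 7.85 g/cm³ = 1499 g·m⁻²

D(19) = 1.50e+03 g·m⁻²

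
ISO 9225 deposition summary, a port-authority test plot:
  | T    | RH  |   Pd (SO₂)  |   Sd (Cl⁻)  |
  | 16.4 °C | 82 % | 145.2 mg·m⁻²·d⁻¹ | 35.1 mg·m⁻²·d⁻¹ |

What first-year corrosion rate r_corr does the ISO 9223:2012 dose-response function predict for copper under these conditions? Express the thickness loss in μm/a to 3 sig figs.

copper: f(T) = -0.080·(T−10) [T>10 °C] = -0.5120
  Pd branch = 0.0053·Pd^0.26·e^(0.059·RH+f) = 1.463 μm/a
  Sd branch = 0.01025·Sd^0.27·e^(0.036·RH+0.049·T) = 1.145 μm/a
  sum: 1.463 + 1.145 → r_corr = 2.608 μm/a

r_corr = 2.61 μm/a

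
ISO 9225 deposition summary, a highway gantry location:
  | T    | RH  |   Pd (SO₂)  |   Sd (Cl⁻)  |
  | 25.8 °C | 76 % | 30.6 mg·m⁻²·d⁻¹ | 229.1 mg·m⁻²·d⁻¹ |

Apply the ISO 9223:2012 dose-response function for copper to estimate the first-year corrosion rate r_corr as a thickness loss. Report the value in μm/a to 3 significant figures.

r_corr = 2.75 μm/a

copper: T>10 °C ⇒ hinge -0.080·(25.8−10) = -1.2640
  sulphur-dioxide contribution → 0.3228 μm/a
  chloride contribution → 2.428 μm/a
  ⇒ r_corr(copper) = 2.751 μm/a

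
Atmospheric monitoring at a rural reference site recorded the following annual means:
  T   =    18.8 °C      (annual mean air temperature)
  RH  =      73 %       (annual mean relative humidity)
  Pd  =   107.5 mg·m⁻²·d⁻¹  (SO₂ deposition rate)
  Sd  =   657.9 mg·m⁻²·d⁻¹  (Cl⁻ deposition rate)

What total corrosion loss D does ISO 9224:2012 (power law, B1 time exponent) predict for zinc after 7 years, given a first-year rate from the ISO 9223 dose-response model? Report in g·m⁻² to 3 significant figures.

zinc: f(T) = -0.071·(T−10) [T>10 °C] = -0.6248
  SO₂ term: 0.0129·107.5^0.44·exp(0.046·73-0.6248) = 1.554
  Cl⁻ term: 0.0175·657.9^0.57·exp(0.008·73+0.085·18.8) = 6.266
  r_corr = 1.554 + 6.266 = 7.82 μm/a
Long-term exponent b (ISO 9224 Table 2, B1) = 0.813
  D(7) = 7.82 × 7^0.813 = 7.82 × 4.865 = 38.04 μm
  Mass loss = 38.04 μm × 7.14 g/cm³ = 271.6 g·m⁻²

D(7) = 272 g·m⁻²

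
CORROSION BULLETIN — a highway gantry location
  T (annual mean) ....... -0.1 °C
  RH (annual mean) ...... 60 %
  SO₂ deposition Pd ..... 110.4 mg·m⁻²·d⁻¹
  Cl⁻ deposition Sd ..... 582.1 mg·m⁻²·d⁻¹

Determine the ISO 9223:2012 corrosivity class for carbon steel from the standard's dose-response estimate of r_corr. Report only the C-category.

C4

carbon steel: T≤10 °C ⇒ hinge +0.150·(-0.1−10) = -1.5150
  SO₂ term: 1.77·110.4^0.52·exp(0.02·60-1.5150) = 14.91
  Cl⁻ term: 0.102·582.1^0.62·exp(0.033·60+0.04·-0.1) = 38.11
  r_corr = 14.91 + 38.11 = 53.02 μm/a
ISO 9223 Table 2 (carbon steel): 50 < 53 ≤ 80 μm/a ⇒ C4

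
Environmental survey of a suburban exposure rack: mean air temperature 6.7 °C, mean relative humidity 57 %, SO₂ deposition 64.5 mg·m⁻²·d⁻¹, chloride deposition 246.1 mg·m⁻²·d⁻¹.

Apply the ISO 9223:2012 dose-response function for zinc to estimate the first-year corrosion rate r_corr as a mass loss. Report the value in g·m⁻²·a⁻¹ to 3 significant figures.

r_corr = 15.0 g·m⁻²·a⁻¹

zinc: T≤10 °C ⇒ hinge +0.038·(6.7−10) = -0.1254
  SO₂ term: 0.0129·64.5^0.44·exp(0.046·57-0.1254) = 0.9796
  Sd branch = 0.0175·Sd^0.57·e^(0.008·RH+0.085·T) = 1.125 μm/a
  r_corr = 0.9796 + 1.125 = 2.105 μm/a
Convert to mass loss: 2.105 μm/a × 7.14 g/cm³ = 15.03 g·m⁻²·a⁻¹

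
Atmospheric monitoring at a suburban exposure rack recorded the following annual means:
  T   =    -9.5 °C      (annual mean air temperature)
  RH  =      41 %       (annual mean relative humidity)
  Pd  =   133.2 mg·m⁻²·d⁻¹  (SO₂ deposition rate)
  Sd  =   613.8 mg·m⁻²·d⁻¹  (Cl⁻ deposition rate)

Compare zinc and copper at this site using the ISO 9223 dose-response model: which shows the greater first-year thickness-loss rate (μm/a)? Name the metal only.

zinc: f(T) = +0.038·(T−10) [T≤10 °C] = -0.7410
  Pd branch = 0.0129·Pd^0.44·e^(0.046·RH+f) = 0.3489 μm/a
  Sd branch = 0.0175·Sd^0.57·e^(0.008·RH+0.085·T) = 0.4207 μm/a
  r_corr = 0.3489 + 0.4207 = 0.7695 μm/a
copper: f(T) = +0.126·(T−10) [T≤10 °C] = -2.4570
  Pd branch = 0.0053·Pd^0.26·e^(0.059·RH+f) = 0.0182 μm/a
  Cl⁻ term: 0.01025·613.8^0.27·exp(0.036·41+0.049·-9.5) = 0.1593
  sum: 0.0182 + 0.1593 → r_corr = 0.1776 μm/a
Ordering by μm/a: zinc (0.77) > copper (0.178)

zinc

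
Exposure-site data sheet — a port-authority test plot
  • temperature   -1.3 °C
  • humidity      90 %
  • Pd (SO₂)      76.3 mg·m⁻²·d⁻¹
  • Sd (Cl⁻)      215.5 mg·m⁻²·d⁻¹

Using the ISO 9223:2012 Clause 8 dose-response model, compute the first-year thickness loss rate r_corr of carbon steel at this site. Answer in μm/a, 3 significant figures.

r_corr = 71.5 μm/a

carbon steel: T≤10 °C ⇒ hinge +0.150·(-1.3−10) = -1.6950
  sulphur-dioxide contribution → 18.73 μm/a
  chloride contribution → 52.8 μm/a
  total first-year rate 71.52 μm/a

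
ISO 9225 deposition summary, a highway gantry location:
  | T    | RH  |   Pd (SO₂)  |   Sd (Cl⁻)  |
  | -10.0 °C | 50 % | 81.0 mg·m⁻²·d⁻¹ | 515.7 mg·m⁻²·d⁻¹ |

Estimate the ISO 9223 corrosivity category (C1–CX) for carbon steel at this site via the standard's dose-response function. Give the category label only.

C2

carbon steel: f(T) = +0.150·(T−10) [T≤10 °C] = -3.0000
  Pd branch = 1.77·Pd^0.52·e^(0.02·RH+f) = 2.354 μm/a
  Cl⁻ term: 0.102·515.7^0.62·exp(0.033·50+0.04·-10.0) = 17.11
  r_corr = 2.354 + 17.11 = 19.46 μm/a
ISO 9223 Table 2 (carbon steel): 1.3 < 19.5 ≤ 25 μm/a ⇒ C2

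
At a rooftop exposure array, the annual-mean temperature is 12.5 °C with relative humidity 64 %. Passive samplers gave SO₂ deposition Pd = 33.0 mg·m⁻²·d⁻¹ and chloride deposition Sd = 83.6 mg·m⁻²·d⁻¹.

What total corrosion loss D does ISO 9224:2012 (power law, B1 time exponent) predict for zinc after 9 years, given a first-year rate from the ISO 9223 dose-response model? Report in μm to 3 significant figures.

D(9) = 12.0 μm

zinc: temperature factor f = -0.071·(2.5) = -0.1775
  Pd branch = 0.0129·Pd^0.44·e^(0.046·RH+f) = 0.9555 μm/a
  Sd branch = 0.0175·Sd^0.57·e^(0.008·RH+0.085·T) = 1.053 μm/a
  sum: 0.9555 + 1.053 → r_corr = 2.009 μm/a
Long-term exponent b (ISO 9224 Table 2, B1) = 0.813
  D(9) = 2.009 × 9^0.813 = 2.009 × 5.968 = 11.99 μm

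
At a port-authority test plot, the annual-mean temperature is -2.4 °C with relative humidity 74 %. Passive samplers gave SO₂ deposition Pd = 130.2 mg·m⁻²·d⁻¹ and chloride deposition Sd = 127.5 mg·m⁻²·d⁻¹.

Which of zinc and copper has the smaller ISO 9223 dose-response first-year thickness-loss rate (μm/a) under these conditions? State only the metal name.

zinc: T≤10 °C ⇒ hinge +0.038·(-2.4−10) = -0.4712
  Pd branch = 0.0129·Pd^0.44·e^(0.046·RH+f) = 2.064 μm/a
  Cl⁻ term: 0.0175·127.5^0.57·exp(0.008·74+0.085·-2.4) = 0.409
  sum: 2.064 + 0.409 → r_corr = 2.473 μm/a
copper: temperature factor f = +0.126·(-12.4) = -1.5624
  Pd branch = 0.0053·Pd^0.26·e^(0.059·RH+f) = 0.3102 μm/a
  Cl⁻ term: 0.01025·127.5^0.27·exp(0.036·74+0.049·-2.4) = 0.4843
  sum: 0.3102 + 0.4843 → r_corr = 0.7945 μm/a
Ordering by μm/a: zinc (2.47) > copper (0.794)

copper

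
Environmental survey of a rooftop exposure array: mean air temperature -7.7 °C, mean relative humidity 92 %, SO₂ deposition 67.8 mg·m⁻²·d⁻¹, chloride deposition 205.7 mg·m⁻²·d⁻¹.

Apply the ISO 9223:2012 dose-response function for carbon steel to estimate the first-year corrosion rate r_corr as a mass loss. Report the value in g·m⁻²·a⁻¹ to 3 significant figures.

r_corr = 388 g·m⁻²·a⁻¹

carbon steel: temperature factor f = +0.150·(-17.7) = -2.6550
  sulphur-dioxide contribution → 7.019 μm/a
  chloride contribution → 42.42 μm/a
  ⇒ r_corr(carbon steel) = 49.44 μm/a
Convert to mass loss: 49.44 μm/a × 7.85 g/cm³ = 388.1 g·m⁻²·a⁻¹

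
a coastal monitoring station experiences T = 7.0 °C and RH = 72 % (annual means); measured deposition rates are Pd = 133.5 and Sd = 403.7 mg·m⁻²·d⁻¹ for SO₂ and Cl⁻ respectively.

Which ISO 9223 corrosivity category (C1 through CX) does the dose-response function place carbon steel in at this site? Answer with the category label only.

carbon steel: f(T) = +0.150·(T−10) [T≤10 °C] = -0.4500
  sulphur-dioxide contribution → 60.7 μm/a
  chloride contribution → 59.96 μm/a
  total first-year rate 120.7 μm/a
Category bounds: 80…200 μm/a bracket r_corr ⇒ C5

C5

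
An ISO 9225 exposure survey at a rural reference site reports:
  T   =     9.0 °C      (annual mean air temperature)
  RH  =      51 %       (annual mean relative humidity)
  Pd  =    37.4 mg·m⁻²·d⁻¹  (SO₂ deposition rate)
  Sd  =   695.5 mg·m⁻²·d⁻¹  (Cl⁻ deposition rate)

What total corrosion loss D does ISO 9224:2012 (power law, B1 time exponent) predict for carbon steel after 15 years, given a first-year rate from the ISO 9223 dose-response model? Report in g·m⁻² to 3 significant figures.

D(15) = 2.37e+03 g·m⁻²

carbon steel: temperature factor f = +0.150·(-1.0) = -0.1500
  sulphur-dioxide contribution → 27.78 μm/a
  chloride contribution → 45.51 μm/a
  total first-year rate 73.29 μm/a
ISO 9224: D(t) = r_corr · t^b with b = 0.523 (carbon steel, B1)
  D(15) = 73.29 × 15^0.523 = 73.29 × 4.122 = 302.1 μm
  Mass loss = 302.1 μm × 7.85 g/cm³ = 2371 g·m⁻²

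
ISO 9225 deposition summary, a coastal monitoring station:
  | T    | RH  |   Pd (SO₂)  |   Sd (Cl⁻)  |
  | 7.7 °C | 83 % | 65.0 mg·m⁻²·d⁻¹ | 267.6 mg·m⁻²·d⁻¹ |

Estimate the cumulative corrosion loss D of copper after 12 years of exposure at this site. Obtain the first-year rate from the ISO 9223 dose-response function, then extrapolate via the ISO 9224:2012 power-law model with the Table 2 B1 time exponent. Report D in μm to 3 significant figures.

D(12) = 15.3 μm

copper: f(T) = +0.126·(T−10) [T≤10 °C] = -0.2898
  SO₂ term: 0.0053·65.0^0.26·exp(0.059·83-0.2898) = 1.572
  Cl⁻ term: 0.01025·267.6^0.27·exp(0.036·83+0.049·7.7) = 1.342
  sum: 1.572 + 1.342 → r_corr = 2.914 μm/a
ISO 9224: D(t) = r_corr · t^b with b = 0.667 (copper, B1)
  D(12) = 2.914 × 12^0.667 = 2.914 × 5.246 = 15.29 μm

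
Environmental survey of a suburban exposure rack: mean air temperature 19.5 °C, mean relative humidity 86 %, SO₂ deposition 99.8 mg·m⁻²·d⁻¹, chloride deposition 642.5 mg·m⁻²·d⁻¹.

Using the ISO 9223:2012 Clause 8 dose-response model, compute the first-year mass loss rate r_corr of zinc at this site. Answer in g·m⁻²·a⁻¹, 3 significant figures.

r_corr = 70.6 g·m⁻²·a⁻¹

zinc: f(T) = -0.071·(T−10) [T>10 °C] = -0.6745
  Pd branch = 0.0129·Pd^0.44·e^(0.046·RH+f) = 2.602 μm/a
  Cl⁻ term: 0.0175·642.5^0.57·exp(0.008·86+0.085·19.5) = 7.281
  r_corr = 2.602 + 7.281 = 9.883 μm/a
Convert to mass loss: 9.883 μm/a × 7.14 g/cm³ = 70.56 g·m⁻²·a⁻¹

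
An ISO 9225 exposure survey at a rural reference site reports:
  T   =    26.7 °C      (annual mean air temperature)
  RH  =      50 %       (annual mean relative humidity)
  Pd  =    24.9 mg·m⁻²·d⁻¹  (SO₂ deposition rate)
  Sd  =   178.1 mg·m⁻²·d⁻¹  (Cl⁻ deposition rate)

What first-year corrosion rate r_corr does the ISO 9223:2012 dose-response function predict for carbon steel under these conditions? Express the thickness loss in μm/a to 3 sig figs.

carbon steel: T>10 °C ⇒ hinge -0.054·(26.7−10) = -0.9018
  sulphur-dioxide contribution → 10.39 μm/a
  chloride contribution → 38.41 μm/a
  total first-year rate 48.8 μm/a

r_corr = 48.8 μm/a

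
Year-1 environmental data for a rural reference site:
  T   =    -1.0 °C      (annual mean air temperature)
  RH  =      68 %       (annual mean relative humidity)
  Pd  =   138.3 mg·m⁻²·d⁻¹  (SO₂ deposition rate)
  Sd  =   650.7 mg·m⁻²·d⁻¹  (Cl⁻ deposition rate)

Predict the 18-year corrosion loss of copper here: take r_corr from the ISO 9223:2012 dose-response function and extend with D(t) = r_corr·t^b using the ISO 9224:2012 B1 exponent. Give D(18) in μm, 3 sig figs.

D(18) = 6.28 μm

copper: T≤10 °C ⇒ hinge +0.126·(-1.0−10) = -1.3860
  Pd branch = 0.0053·Pd^0.26·e^(0.059·RH+f) = 0.2638 μm/a
  Sd branch = 0.01025·Sd^0.27·e^(0.036·RH+0.049·T) = 0.6489 μm/a
  sum: 0.2638 + 0.6489 → r_corr = 0.9128 μm/a
Long-term exponent b (ISO 9224 Table 2, B1) = 0.667
  D(18) = 0.9128 × 18^0.667 = 0.9128 × 6.875 = 6.275 μm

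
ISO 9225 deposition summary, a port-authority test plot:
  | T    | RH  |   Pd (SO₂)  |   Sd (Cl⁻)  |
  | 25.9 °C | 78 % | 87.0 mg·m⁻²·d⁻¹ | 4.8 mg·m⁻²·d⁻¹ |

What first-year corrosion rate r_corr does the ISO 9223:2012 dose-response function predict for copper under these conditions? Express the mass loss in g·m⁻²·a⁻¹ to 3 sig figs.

r_corr = 12.5 g·m⁻²·a⁻¹

copper: temperature factor f = -0.080·(15.9) = -1.2720
  sulphur-dioxide contribution → 0.4729 μm/a
  chloride contribution → 0.9233 μm/a
  ⇒ r_corr(copper) = 1.396 μm/a
Convert to mass loss: 1.396 μm/a × 8.96 g/cm³ = 12.51 g·m⁻²·a⁻¹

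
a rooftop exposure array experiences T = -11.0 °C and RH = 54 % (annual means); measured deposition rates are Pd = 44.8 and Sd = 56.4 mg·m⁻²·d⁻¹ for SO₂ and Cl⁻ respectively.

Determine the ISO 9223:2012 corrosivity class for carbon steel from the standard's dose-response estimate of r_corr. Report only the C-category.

C2

carbon steel: f(T) = +0.150·(T−10) [T≤10 °C] = -3.1500
  Pd branch = 1.77·Pd^0.52·e^(0.02·RH+f) = 1.613 μm/a
  Cl⁻ term: 0.102·56.4^0.62·exp(0.033·54+0.04·-11.0) = 4.756
  r_corr = 1.613 + 4.756 = 6.369 μm/a
6.37 μm/a falls in (1.3, 25] for carbon steel → category C2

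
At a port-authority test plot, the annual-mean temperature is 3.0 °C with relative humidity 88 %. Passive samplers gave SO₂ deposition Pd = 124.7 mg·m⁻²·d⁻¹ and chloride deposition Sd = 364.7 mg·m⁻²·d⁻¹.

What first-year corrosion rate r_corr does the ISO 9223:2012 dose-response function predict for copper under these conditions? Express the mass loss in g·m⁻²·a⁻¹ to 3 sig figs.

copper: T≤10 °C ⇒ hinge +0.126·(3.0−10) = -0.8820
  Pd branch = 0.0053·Pd^0.26·e^(0.059·RH+f) = 1.384 μm/a
  Sd branch = 0.01025·Sd^0.27·e^(0.036·RH+0.049·T) = 1.387 μm/a
  sum: 1.384 + 1.387 → r_corr = 2.771 μm/a
Convert to mass loss: 2.771 μm/a × 8.96 g/cm³ = 24.83 g·m⁻²·a⁻¹

r_corr = 24.8 g·m⁻²·a⁻¹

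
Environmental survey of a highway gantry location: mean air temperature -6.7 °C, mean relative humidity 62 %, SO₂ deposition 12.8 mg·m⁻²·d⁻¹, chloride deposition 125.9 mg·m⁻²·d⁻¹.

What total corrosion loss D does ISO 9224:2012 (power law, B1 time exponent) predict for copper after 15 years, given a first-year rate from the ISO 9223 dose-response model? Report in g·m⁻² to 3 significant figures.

D(15) = 16.5 g·m⁻²

copper: f(T) = +0.126·(T−10) [T≤10 °C] = -2.1042
  sulphur-dioxide contribution → 0.04864 μm/a
  chloride contribution → 0.2538 μm/a
  ⇒ r_corr(copper) = 0.3024 μm/a
Long-term exponent b (ISO 9224 Table 2, B1) = 0.667
  D(15) = 0.3024 × 15^0.667 = 0.3024 × 6.088 = 1.841 μm
  Mass loss = 1.841 μm × 8.96 g/cm³ = 16.5 g·m⁻²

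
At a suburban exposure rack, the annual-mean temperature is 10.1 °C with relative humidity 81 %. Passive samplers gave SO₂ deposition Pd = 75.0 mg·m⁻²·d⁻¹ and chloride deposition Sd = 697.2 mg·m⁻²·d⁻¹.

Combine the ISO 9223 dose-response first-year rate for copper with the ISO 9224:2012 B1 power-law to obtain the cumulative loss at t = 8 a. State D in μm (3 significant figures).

D(8) = 15.0 μm

copper: f(T) = -0.080·(T−10) [T>10 °C] = -0.0080
  Pd branch = 0.0053·Pd^0.26·e^(0.059·RH+f) = 1.922 μm/a
  Cl⁻ term: 0.01025·697.2^0.27·exp(0.036·81+0.049·10.1) = 1.819
  r_corr = 1.922 + 1.819 = 3.741 μm/a
Power-law: D(8) = r_corr · 8^0.667
  D(8) = 3.741 × 8^0.667 = 3.741 × 4.003 = 14.97 μm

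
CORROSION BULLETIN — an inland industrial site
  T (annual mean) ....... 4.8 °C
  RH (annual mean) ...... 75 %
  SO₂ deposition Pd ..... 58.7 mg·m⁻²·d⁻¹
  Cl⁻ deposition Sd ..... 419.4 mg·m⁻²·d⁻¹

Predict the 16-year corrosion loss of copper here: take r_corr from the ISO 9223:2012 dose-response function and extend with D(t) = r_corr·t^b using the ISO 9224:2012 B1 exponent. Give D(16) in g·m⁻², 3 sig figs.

copper: f(T) = +0.126·(T−10) [T≤10 °C] = -0.6552
  Pd branch = 0.0053·Pd^0.26·e^(0.059·RH+f) = 0.6627 μm/a
  Sd branch = 0.01025·Sd^0.27·e^(0.036·RH+0.049·T) = 0.9853 μm/a
  sum: 0.6627 + 0.9853 → r_corr = 1.648 μm/a
ISO 9224: D(t) = r_corr · t^b with b = 0.667 (copper, B1)
  D(16) = 1.648 × 16^0.667 = 1.648 × 6.355 = 10.47 μm
  Mass loss = 10.47 μm × 8.96 g/cm³ = 93.85 g·m⁻²

D(16) = 93.8 g·m⁻²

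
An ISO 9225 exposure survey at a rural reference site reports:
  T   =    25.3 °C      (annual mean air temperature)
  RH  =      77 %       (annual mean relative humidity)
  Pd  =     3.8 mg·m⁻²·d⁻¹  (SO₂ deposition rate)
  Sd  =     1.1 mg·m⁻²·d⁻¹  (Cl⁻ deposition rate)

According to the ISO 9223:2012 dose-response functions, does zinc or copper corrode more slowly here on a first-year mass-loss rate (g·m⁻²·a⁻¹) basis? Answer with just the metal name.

zinc

zinc: T>10 °C ⇒ hinge -0.071·(25.3−10) = -1.0863
  SO₂ term: 0.0129·3.8^0.44·exp(0.046·77-1.0863) = 0.2705
  Sd branch = 0.0175·Sd^0.57·e^(0.008·RH+0.085·T) = 0.2938 μm/a
  r_corr = 0.2705 + 0.2938 = 0.5644 μm/a
  mass loss = 0.5644 μm/a × 7.14 g/cm³ = 4.029 g·m⁻²·a⁻¹
copper: f(T) = -0.080·(T−10) [T>10 °C] = -1.2240
  Pd branch = 0.0053·Pd^0.26·e^(0.059·RH+f) = 0.2072 μm/a
  Cl⁻ term: 0.01025·1.1^0.27·exp(0.036·77+0.049·25.3) = 0.581
  sum: 0.2072 + 0.581 → r_corr = 0.7882 μm/a
  mass loss = 0.7882 μm/a × 8.96 g/cm³ = 7.062 g·m⁻²·a⁻¹
Ordering by g·m⁻²·a⁻¹: copper (7.06) > zinc (4.03)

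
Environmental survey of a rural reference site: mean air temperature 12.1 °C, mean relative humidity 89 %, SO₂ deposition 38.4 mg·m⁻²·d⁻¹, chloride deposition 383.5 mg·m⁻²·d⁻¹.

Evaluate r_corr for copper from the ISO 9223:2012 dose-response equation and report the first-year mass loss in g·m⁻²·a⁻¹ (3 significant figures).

r_corr = 40.2 g·m⁻²·a⁻¹

copper: temperature factor f = -0.080·(2.1) = -0.1680
  SO₂ term: 0.0053·38.4^0.26·exp(0.059·89-0.1680) = 2.207
  Sd branch = 0.01025·Sd^0.27·e^(0.036·RH+0.049·T) = 2.277 μm/a
  r_corr = 2.207 + 2.277 = 4.483 μm/a
Convert to mass loss: 4.483 μm/a × 8.96 g/cm³ = 40.17 g·m⁻²·a⁻¹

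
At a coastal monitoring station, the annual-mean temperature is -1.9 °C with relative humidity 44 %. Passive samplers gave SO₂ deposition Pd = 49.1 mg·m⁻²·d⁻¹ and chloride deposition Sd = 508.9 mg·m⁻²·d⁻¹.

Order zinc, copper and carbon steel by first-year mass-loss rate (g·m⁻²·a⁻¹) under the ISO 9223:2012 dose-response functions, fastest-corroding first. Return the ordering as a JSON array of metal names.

["carbon steel", "zinc", "copper"]

zinc: temperature factor f = +0.038·(-11.9) = -0.4522
  Pd branch = 0.0129·Pd^0.44·e^(0.046·RH+f) = 0.3446 μm/a
  Sd branch = 0.0175·Sd^0.57·e^(0.008·RH+0.085·T) = 0.7388 μm/a
  r_corr = 0.3446 + 0.7388 = 1.083 μm/a
  mass loss = 1.083 μm/a × 7.14 g/cm³ = 7.736 g·m⁻²·a⁻¹
copper: T≤10 °C ⇒ hinge +0.126·(-1.9−10) = -1.4994
  Pd branch = 0.0053·Pd^0.26·e^(0.059·RH+f) = 0.04367 μm/a
  Sd branch = 0.01025·Sd^0.27·e^(0.036·RH+0.049·T) = 0.2449 μm/a
  r_corr = 0.04367 + 0.2449 = 0.2886 μm/a
  mass loss = 0.2886 μm/a × 8.96 g/cm³ = 2.586 g·m⁻²·a⁻¹
carbon steel: T≤10 °C ⇒ hinge +0.150·(-1.9−10) = -1.7850
  SO₂ term: 1.77·49.1^0.52·exp(0.02·44-1.7850) = 5.424
  Cl⁻ term: 0.102·508.9^0.62·exp(0.033·44+0.04·-1.9) = 19.24
  r_corr = 5.424 + 19.24 = 24.67 μm/a
  mass loss = 24.67 μm/a × 7.85 g/cm³ = 193.6 g·m⁻²·a⁻¹
Ordering by g·m⁻²·a⁻¹: carbon steel (194) > zinc (7.74) > copper (2.59)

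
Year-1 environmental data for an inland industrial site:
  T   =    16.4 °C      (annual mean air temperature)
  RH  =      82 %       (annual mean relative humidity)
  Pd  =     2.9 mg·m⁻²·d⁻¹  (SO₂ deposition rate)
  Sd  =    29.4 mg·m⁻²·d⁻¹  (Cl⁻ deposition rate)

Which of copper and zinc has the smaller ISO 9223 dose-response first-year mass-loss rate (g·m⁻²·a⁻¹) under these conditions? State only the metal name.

zinc

copper: temperature factor f = -0.080·(6.4) = -0.5120
  sulphur-dioxide contribution → 0.5288 μm/a
  chloride contribution → 1.092 μm/a
  total first-year rate 1.621 μm/a
  mass loss = 1.621 μm/a × 8.96 g/cm³ = 14.52 g·m⁻²·a⁻¹
zinc: f(T) = -0.071·(T−10) [T>10 °C] = -0.4544
  sulphur-dioxide contribution → 0.5687 μm/a
  chloride contribution → 0.9339 μm/a
  total first-year rate 1.503 μm/a
  mass loss = 1.503 μm/a × 7.14 g/cm³ = 10.73 g·m⁻²·a⁻¹
Ordering by g·m⁻²·a⁻¹: copper (14.5) > zinc (10.7)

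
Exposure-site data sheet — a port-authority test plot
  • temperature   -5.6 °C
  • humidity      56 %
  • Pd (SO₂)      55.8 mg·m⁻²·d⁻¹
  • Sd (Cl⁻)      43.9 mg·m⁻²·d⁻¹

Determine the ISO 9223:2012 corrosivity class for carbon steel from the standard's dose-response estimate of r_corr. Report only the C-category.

carbon steel: T≤10 °C ⇒ hinge +0.150·(-5.6−10) = -2.3400
  SO₂ term: 1.77·55.8^0.52·exp(0.02·56-2.3400) = 4.23
  Sd branch = 0.102·Sd^0.62·e^(0.033·RH+0.04·T) = 5.398 μm/a
  r_corr = 4.23 + 5.398 = 9.628 μm/a
Category bounds: 1.3…25 μm/a bracket r_corr ⇒ C2

C2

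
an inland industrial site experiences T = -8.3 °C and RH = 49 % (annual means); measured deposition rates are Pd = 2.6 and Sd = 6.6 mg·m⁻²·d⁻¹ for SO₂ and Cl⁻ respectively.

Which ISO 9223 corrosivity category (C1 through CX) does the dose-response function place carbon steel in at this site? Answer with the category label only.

C2

carbon steel: f(T) = +0.150·(T−10) [T≤10 °C] = -2.7450
  sulphur-dioxide contribution → 0.498 μm/a
  chloride contribution → 1.188 μm/a
  total first-year rate 1.686 μm/a
ISO 9223 Table 2 (carbon steel): 1.3 < 1.69 ≤ 25 μm/a ⇒ C2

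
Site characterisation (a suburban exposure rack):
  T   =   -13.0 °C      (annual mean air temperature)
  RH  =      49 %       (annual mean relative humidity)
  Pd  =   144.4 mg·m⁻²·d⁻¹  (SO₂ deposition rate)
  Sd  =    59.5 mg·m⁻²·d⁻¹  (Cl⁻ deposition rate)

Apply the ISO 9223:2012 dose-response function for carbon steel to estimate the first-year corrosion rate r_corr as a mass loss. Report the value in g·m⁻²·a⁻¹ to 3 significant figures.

carbon steel: temperature factor f = +0.150·(-23.0) = -3.4500
  Pd branch = 1.77·Pd^0.52·e^(0.02·RH+f) = 1.987 μm/a
  Sd branch = 0.102·Sd^0.62·e^(0.033·RH+0.04·T) = 3.848 μm/a
  r_corr = 1.987 + 3.848 = 5.835 μm/a
Convert to mass loss: 5.835 μm/a × 7.85 g/cm³ = 45.81 g·m⁻²·a⁻¹

r_corr = 45.8 g·m⁻²·a⁻¹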